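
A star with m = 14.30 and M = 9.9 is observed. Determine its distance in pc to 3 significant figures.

m − M = 5 log₁₀(d/10 pc)
14.30 − (9.9) = 4.40 = 5 log₁₀(d/10)
d = 10 × 10^(4.40/5) = 10 × 10^0.880 = 75.86 pc.

75.9 pc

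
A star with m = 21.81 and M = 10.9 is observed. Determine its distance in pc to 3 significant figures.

1.52×10^3 pc

m − M = 5 log₁₀(d/10 pc)
21.81 − (10.9) = 10.91 = 5 log₁₀(d/10)
d = 10 × 10^(10.91/5) = 10 × 10^2.182 = 1521 pc.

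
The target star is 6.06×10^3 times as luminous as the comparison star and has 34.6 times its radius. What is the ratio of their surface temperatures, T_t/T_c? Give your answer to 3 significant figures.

1.50

L ∝ R²T⁴ gives T ∝ (L/R²)^(1/4), so
T_t/T_c = (6.06×10^3 / 34.6²)^(1/4) = (5.062)^(1/4) = 1.500.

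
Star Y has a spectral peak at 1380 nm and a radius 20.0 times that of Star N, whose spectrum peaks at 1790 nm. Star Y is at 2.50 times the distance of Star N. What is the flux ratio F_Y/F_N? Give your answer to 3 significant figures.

181

Wien's law: T_Y/T_N = λ_N/λ_Y = 1790/1380 = 1.297.
L_Y/L_N = (R_Y/R_N)²(T_Y/T_N)⁴ = (20.0)²(1.297)⁴ = 1132.
F_Y/F_N = (L_Y/L_N)/(d_Y/d_N)² = 1132/(2.50)² = 181.2.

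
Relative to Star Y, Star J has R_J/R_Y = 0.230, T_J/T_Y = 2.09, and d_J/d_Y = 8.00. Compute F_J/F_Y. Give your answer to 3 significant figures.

0.0158

L_J/L_Y = (R_J/R_Y)²(T_J/T_Y)⁴ = (0.230)² × (2.09)⁴ = 1.009.
F_J/F_Y = (L_J/L_Y)/(d_J/d_Y)² = 1.009 / (8.00)² = 0.01577.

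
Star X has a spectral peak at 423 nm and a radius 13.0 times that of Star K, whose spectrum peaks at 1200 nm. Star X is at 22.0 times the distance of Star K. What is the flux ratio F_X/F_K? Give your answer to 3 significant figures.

Wien's law: T_X/T_K = λ_K/λ_X = 1200/423 = 2.837.
L_X/L_K = (R_X/R_K)²(T_X/T_K)⁴ = (13.0)²(2.837)⁴ = 1.095×10^4.
F_X/F_K = (L_X/L_K)/(d_X/d_K)² = 1.095×10^4/(22.0)² = 22.62.

22.6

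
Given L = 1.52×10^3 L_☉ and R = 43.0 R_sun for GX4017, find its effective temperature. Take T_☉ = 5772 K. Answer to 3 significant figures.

T/T_☉ = (L/L_☉)^(1/4) / (R/R_☉)^(1/2)
T = 5772 × (1.52×10^3)^(1/4) / √(43.0) = 5772 × 6.244 / 6.557 = 5496 K.

5.50×10^3 K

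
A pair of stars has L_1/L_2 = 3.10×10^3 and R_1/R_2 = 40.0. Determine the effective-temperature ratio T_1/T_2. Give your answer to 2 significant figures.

1.2

L ∝ R²T⁴ gives T ∝ (L/R²)^(1/4), so
T_1/T_2 = (3.10×10^3 / 40.0²)^(1/4) = (1.938)^(1/4) = 1.180.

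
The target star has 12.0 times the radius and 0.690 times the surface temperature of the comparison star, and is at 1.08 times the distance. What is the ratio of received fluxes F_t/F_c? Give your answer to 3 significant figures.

28.0

L_t/L_c = (R_t/R_c)²(T_t/T_c)⁴ = (12.0)² × (0.690)⁴ = 32.64.
F_t/F_c = (L_t/L_c)/(d_t/d_c)² = 32.64 / (1.08)² = 27.98.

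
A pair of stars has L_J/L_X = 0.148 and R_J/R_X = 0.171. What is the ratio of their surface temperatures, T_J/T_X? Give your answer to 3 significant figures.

L ∝ R²T⁴ gives T ∝ (L/R²)^(1/4), so
T_J/T_X = (0.148 / 0.171²)^(1/4) = (5.061)^(1/4) = 1.500.

1.50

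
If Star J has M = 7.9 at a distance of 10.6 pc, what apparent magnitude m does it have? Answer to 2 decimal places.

8.03

m = M + 5 log₁₀(d/10 pc) = 7.9 + 5 log₁₀(10.6/10)
  = 7.9 + 5 × 0.025 = 7.9 + 0.13 = 8.03.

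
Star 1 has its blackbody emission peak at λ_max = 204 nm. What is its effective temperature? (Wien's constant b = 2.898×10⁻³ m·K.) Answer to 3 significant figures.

T = b/λ_max = 2.898×10⁻³ / (204×10⁻⁹) = 1.421×10^4 K.

1.42×10^4 K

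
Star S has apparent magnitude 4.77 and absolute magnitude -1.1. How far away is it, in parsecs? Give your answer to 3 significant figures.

149 pc

m − M = 5 log₁₀(d/10 pc)
4.77 − (-1.1) = 5.87 = 5 log₁₀(d/10)
d = 10 × 10^(5.87/5) = 10 × 10^1.174 = 149.3 pc.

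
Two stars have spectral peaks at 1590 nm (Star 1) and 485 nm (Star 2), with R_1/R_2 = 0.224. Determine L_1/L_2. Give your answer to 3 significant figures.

Wien's law gives T ∝ 1/λ_max, so T_1/T_2 = λ_2/λ_1 = 485/1590 = 0.3050.
Then L ∝ R²T⁴ gives L_1/L_2 = (0.224)² × (0.3050)⁴ = 0.05018 × 0.008657 = 4.344×10^-4.

4.34×10^-4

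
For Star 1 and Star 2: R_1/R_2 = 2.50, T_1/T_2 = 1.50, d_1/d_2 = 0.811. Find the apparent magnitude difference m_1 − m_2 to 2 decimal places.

-4.21

L_1/L_2 = (2.50)²(1.50)⁴ = 31.64.
F_1/F_2 = (L_1/L_2)/(d_1/d_2)² = 31.64/0.6577 = 48.11.
m_1 − m_2 = −2.5 log₁₀(48.11) = -4.21.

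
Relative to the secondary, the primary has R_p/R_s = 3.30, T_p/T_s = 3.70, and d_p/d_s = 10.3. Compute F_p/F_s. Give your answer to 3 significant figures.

L_p/L_s = (R_p/R_s)²(T_p/T_s)⁴ = (3.30)² × (3.70)⁴ = 2041.
F_p/F_s = (L_p/L_s)/(d_p/d_s)² = 2041 / (10.3)² = 19.24.

19.2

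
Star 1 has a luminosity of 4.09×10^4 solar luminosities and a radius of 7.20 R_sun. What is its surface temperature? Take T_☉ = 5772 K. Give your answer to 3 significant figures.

3.06×10^4 K

T/T_☉ = (L/L_☉)^(1/4) / (R/R_☉)^(1/2)
T = 5772 × (4.09×10^4)^(1/4) / √(7.20) = 5772 × 14.22 / 2.683 = 3.059×10^4 K.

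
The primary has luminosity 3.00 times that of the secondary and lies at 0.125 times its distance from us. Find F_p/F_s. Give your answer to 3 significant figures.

F = L/(4πd²), so F_p/F_s = (L_p/L_s) / (d_p/d_s)²
= 3.00 / (0.125)² = 3.00 / 0.01562 = 192.0.

192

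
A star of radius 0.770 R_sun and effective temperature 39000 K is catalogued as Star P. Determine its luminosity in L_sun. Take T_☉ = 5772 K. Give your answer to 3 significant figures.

L/L_☉ = (R/R_☉)² (T/T_☉)⁴ = (0.770)² × (39000/5772)⁴
       = 0.5929 × (6.757)⁴ = 0.5929 × 2084 = 1236.

1.24×10^3 L_sun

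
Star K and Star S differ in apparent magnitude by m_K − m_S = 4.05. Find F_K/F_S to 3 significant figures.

0.0240

F_K/F_S = 10^(−(m_K − m_S)/2.5) = 10^(-4.05/2.5) = 10^-1.620 = 0.02399.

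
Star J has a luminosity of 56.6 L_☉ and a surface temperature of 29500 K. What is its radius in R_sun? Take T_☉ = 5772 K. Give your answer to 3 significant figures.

0.288 R_sun

R/R_☉ = √(L/L_☉) / (T/T_☉)² = √(56.6) / (5.111)²
       = 7.523 / 26.12 = 0.2880.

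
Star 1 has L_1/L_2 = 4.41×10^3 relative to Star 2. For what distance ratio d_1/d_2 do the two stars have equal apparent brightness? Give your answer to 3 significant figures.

Equal flux requires L_1/d_1² = L_2/d_2², so d_1/d_2 = √(L_1/L_2)
= √(4.41×10^3) = 66.41.

66.4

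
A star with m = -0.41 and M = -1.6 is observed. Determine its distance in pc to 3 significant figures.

17.3 pc

m − M = 5 log₁₀(d/10 pc)
-0.41 − (-1.6) = 1.19 = 5 log₁₀(d/10)
d = 10 × 10^(1.19/5) = 10 × 10^0.238 = 17.30 pc.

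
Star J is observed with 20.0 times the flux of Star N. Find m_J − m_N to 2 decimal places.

-3.25

m_J − m_N = −2.5 log₁₀(F_J/F_N) = −2.5 log₁₀(20.0) = −2.5 × (1.301) = -3.253.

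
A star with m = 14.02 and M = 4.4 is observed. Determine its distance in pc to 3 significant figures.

m − M = 5 log₁₀(d/10 pc)
14.02 − (4.4) = 9.62 = 5 log₁₀(d/10)
d = 10 × 10^(9.62/5) = 10 × 10^1.924 = 839.5 pc.

839 pc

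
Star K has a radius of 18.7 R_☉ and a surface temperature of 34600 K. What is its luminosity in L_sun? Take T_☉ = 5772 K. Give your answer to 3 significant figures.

4.52×10^5 L_sun

L/L_☉ = (R/R_☉)² (T/T_☉)⁴ = (18.7)² × (34600/5772)⁴
       = 349.7 × (5.994)⁴ = 349.7 × 1291 = 4.515×10^5.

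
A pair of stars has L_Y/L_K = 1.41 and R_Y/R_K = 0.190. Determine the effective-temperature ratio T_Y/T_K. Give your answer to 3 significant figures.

2.50

L ∝ R²T⁴ gives T ∝ (L/R²)^(1/4), so
T_Y/T_K = (1.41 / 0.190²)^(1/4) = (39.06)^(1/4) = 2.500.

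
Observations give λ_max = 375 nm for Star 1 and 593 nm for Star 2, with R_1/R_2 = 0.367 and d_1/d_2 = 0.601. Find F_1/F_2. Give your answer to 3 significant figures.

Wien's law: T_1/T_2 = λ_2/λ_1 = 593/375 = 1.581.
L_1/L_2 = (R_1/R_2)²(T_1/T_2)⁴ = (0.367)²(1.581)⁴ = 0.8422.
F_1/F_2 = (L_1/L_2)/(d_1/d_2)² = 0.8422/(0.601)² = 2.332.

2.33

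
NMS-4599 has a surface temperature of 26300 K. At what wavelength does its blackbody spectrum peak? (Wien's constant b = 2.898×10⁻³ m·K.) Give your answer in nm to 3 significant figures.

110 nm

λ_max = b/T = 2.898×10⁻³ / 26300 = 1.10×10^-7 m = 110.2 nm.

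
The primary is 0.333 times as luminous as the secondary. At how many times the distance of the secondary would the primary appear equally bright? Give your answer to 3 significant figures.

0.577

Equal flux requires L_p/d_p² = L_s/d_s², so d_p/d_s = √(L_p/L_s)
= √(0.333) = 0.5771.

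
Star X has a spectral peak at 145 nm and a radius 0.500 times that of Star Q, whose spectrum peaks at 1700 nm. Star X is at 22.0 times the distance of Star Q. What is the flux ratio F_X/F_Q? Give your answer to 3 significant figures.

9.76

Wien's law: T_X/T_Q = λ_Q/λ_X = 1700/145 = 11.72.
L_X/L_Q = (R_X/R_Q)²(T_X/T_Q)⁴ = (0.500)²(11.72)⁴ = 4723.
F_X/F_Q = (L_X/L_Q)/(d_X/d_Q)² = 4723/(22.0)² = 9.759.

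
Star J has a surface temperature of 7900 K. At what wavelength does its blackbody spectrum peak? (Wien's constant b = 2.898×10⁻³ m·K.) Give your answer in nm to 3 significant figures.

367 nm

λ_max = b/T = 2.898×10⁻³ / 7900 = 3.67×10^-7 m = 366.8 nm.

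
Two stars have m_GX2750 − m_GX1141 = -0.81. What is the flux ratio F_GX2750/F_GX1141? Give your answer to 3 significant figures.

F_GX2750/F_GX1141 = 10^(−(m_GX2750 − m_GX1141)/2.5) = 10^(0.81/2.5) = 10^0.324 = 2.109.

2.11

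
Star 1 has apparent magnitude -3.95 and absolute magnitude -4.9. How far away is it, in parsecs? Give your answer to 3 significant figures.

15.5 pc

m − M = 5 log₁₀(d/10 pc)
-3.95 − (-4.9) = 0.95 = 5 log₁₀(d/10)
d = 10 × 10^(0.95/5) = 10 × 10^0.190 = 15.49 pc.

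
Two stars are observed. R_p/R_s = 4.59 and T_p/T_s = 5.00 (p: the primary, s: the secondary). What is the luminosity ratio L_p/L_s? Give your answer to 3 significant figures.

1.32×10^4

From the Stefan–Boltzmann law, L ∝ R²T⁴, so
L_p/L_s = (R_p/R_s)² (T_p/T_s)⁴ = (4.59)² × (5.00)⁴ = 21.07 × 625.0 = 1.317×10^4.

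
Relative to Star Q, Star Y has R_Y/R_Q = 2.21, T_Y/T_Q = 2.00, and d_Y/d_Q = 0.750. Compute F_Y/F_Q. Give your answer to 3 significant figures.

139

L_Y/L_Q = (R_Y/R_Q)²(T_Y/T_Q)⁴ = (2.21)² × (2.00)⁴ = 78.15.
F_Y/F_Q = (L_Y/L_Q)/(d_Y/d_Q)² = 78.15 / (0.750)² = 138.9.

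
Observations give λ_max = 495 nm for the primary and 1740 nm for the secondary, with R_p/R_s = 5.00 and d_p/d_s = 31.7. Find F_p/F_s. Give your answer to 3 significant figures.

Wien's law: T_p/T_s = λ_s/λ_p = 1740/495 = 3.515.
L_p/L_s = (R_p/R_s)²(T_p/T_s)⁴ = (5.00)²(3.515)⁴ = 3817.
F_p/F_s = (L_p/L_s)/(d_p/d_s)² = 3817/(31.7)² = 3.798.

3.80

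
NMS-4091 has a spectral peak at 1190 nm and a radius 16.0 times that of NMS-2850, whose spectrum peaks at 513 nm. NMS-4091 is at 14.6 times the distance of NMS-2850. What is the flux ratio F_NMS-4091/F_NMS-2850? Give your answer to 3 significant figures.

Wien's law: T_NMS-4091/T_NMS-2850 = λ_NMS-2850/λ_NMS-4091 = 513/1190 = 0.4311.
L_NMS-4091/L_NMS-2850 = (R_NMS-4091/R_NMS-2850)²(T_NMS-4091/T_NMS-2850)⁴ = (16.0)²(0.4311)⁴ = 8.841.
F_NMS-4091/F_NMS-2850 = (L_NMS-4091/L_NMS-2850)/(d_NMS-4091/d_NMS-2850)² = 8.841/(14.6)² = 0.04148.

0.0415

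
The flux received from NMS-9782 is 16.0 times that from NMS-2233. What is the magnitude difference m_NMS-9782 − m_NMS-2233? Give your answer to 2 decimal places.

-3.01

m_NMS-9782 − m_NMS-2233 = −2.5 log₁₀(F_NMS-9782/F_NMS-2233) = −2.5 log₁₀(16.0) = −2.5 × (1.204) = -3.010.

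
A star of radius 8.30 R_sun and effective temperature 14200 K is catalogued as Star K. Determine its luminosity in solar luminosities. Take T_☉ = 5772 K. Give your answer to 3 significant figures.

L/L_☉ = (R/R_☉)² (T/T_☉)⁴ = (8.30)² × (14200/5772)⁴
       = 68.89 × (2.460)⁴ = 68.89 × 36.63 = 2524.

2.52×10^3 solar luminosities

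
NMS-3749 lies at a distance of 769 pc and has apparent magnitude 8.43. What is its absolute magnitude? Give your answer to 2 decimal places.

M = m − 5 log₁₀(d/10 pc) = 8.43 − 5 log₁₀(769/10)
  = 8.43 − 5 × 1.886 = 8.43 − 9.43 = -1.00.

-1.00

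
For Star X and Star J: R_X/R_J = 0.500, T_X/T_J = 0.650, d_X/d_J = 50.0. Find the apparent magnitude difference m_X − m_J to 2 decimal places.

L_X/L_J = (0.500)²(0.650)⁴ = 0.04463.
F_X/F_J = (L_X/L_J)/(d_X/d_J)² = 0.04463/2500 = 1.785×10^-5.
m_X − m_J = −2.5 log₁₀(1.785×10^-5) = 11.87.

11.87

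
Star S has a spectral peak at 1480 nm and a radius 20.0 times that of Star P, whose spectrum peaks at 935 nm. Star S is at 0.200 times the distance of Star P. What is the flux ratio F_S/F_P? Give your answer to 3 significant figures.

1.59×10^3

Wien's law: T_S/T_P = λ_P/λ_S = 935/1480 = 0.6318.
L_S/L_P = (R_S/R_P)²(T_S/T_P)⁴ = (20.0)²(0.6318)⁴ = 63.72.
F_S/F_P = (L_S/L_P)/(d_S/d_P)² = 63.72/(0.200)² = 1593.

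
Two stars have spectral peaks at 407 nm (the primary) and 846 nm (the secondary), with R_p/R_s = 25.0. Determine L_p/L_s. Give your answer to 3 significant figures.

Wien's law gives T ∝ 1/λ_max, so T_p/T_s = λ_s/λ_p = 846/407 = 2.079.
Then L ∝ R²T⁴ gives L_p/L_s = (25.0)² × (2.079)⁴ = 625.0 × 18.67 = 1.167×10^4.

1.17×10^4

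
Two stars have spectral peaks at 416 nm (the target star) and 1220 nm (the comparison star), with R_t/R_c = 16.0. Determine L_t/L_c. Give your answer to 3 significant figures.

1.89×10^4

Wien's law gives T ∝ 1/λ_max, so T_t/T_c = λ_c/λ_t = 1220/416 = 2.933.
Then L ∝ R²T⁴ gives L_t/L_c = (16.0)² × (2.933)⁴ = 256.0 × 73.97 = 1.894×10^4.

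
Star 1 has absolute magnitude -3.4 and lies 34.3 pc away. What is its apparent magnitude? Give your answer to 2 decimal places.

m = M + 5 log₁₀(d/10 pc) = -3.4 + 5 log₁₀(34.3/10)
  = -3.4 + 5 × 0.535 = -3.4 + 2.68 = -0.72.

-0.72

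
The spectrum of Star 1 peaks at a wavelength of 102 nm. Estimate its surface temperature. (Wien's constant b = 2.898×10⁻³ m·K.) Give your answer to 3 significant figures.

2.84×10^4 K

T = b/λ_max = 2.898×10⁻³ / (102×10⁻⁹) = 2.841×10^4 K.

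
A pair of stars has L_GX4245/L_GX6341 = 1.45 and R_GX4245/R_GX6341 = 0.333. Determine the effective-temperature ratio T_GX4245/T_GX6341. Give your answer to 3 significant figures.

L ∝ R²T⁴ gives T ∝ (L/R²)^(1/4), so
T_GX4245/T_GX6341 = (1.45 / 0.333²)^(1/4) = (13.08)^(1/4) = 1.902.

1.90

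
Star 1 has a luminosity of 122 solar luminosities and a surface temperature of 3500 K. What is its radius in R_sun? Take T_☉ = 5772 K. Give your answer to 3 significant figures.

R/R_☉ = √(L/L_☉) / (T/T_☉)² = √(122) / (0.6064)²
       = 11.05 / 0.3677 = 30.04.

30.0 R_sun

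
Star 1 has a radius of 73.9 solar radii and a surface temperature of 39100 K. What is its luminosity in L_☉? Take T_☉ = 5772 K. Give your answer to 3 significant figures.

1.15×10^7 L_☉

L/L_☉ = (R/R_☉)² (T/T_☉)⁴ = (73.9)² × (39100/5772)⁴
       = 5461 × (6.774)⁴ = 5461 × 2106 = 1.150×10^7.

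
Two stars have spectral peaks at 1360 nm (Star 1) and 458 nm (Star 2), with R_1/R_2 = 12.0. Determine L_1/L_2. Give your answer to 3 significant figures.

1.85

Wien's law gives T ∝ 1/λ_max, so T_1/T_2 = λ_2/λ_1 = 458/1360 = 0.3368.
Then L ∝ R²T⁴ gives L_1/L_2 = (12.0)² × (0.3368)⁴ = 144.0 × 0.01286 = 1.852.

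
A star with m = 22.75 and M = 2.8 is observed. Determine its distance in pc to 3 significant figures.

9.77×10^4 pc

m − M = 5 log₁₀(d/10 pc)
22.75 − (2.8) = 19.95 = 5 log₁₀(d/10)
d = 10 × 10^(19.95/5) = 10 × 10^3.990 = 9.772×10^4 pc.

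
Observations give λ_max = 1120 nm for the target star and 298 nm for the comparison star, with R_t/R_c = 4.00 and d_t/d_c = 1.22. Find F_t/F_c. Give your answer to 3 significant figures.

Wien's law: T_t/T_c = λ_c/λ_t = 298/1120 = 0.2661.
L_t/L_c = (R_t/R_c)²(T_t/T_c)⁴ = (4.00)²(0.2661)⁴ = 0.08019.
F_t/F_c = (L_t/L_c)/(d_t/d_c)² = 0.08019/(1.22)² = 0.05388.

0.0539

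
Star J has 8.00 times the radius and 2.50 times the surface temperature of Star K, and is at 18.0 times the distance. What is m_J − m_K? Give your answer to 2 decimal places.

L_J/L_K = (8.00)²(2.50)⁴ = 2500.
F_J/F_K = (L_J/L_K)/(d_J/d_K)² = 2500/324.0 = 7.716.
m_J − m_K = −2.5 log₁₀(7.716) = -2.22.

-2.22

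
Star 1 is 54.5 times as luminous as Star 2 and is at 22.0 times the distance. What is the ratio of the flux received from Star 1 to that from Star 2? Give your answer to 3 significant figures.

0.113

F = L/(4πd²), so F_1/F_2 = (L_1/L_2) / (d_1/d_2)²
= 54.5 / (22.0)² = 54.5 / 484.0 = 0.1126.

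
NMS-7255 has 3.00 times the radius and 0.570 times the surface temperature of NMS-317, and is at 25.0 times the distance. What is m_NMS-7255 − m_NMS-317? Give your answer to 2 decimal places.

7.05

L_NMS-7255/L_NMS-317 = (3.00)²(0.570)⁴ = 0.9500.
F_NMS-7255/F_NMS-317 = (L_NMS-7255/L_NMS-317)/(d_NMS-7255/d_NMS-317)² = 0.9500/625.0 = 0.001520.
m_NMS-7255 − m_NMS-317 = −2.5 log₁₀(0.001520) = 7.05.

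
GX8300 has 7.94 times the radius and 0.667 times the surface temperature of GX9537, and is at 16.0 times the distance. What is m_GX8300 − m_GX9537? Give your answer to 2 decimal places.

3.28

L_GX8300/L_GX9537 = (7.94)²(0.667)⁴ = 12.48.
F_GX8300/F_GX9537 = (L_GX8300/L_GX9537)/(d_GX8300/d_GX9537)² = 12.48/256.0 = 0.04874.
m_GX8300 − m_GX9537 = −2.5 log₁₀(0.04874) = 3.28.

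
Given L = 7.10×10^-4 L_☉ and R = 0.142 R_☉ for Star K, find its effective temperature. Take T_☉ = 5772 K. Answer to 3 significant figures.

T/T_☉ = (L/L_☉)^(1/4) / (R/R_☉)^(1/2)
T = 5772 × (7.10×10^-4)^(1/4) / √(0.142) = 5772 × 0.1632 / 0.3768 = 2500 K.

2.50×10^3 K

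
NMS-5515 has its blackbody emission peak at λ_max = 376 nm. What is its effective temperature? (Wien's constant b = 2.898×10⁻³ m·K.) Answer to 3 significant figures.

T = b/λ_max = 2.898×10⁻³ / (376×10⁻⁹) = 7707 K.

7.71×10^3 K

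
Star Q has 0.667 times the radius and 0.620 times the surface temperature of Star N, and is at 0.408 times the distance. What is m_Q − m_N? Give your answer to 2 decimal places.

L_Q/L_N = (0.667)²(0.620)⁴ = 0.06574.
F_Q/F_N = (L_Q/L_N)/(d_Q/d_N)² = 0.06574/0.1665 = 0.3949.
m_Q − m_N = −2.5 log₁₀(0.3949) = 1.01.

1.01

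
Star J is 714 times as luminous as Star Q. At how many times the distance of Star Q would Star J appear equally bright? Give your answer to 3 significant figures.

26.7

Equal flux requires L_J/d_J² = L_Q/d_Q², so d_J/d_Q = √(L_J/L_Q)
= √(714) = 26.72.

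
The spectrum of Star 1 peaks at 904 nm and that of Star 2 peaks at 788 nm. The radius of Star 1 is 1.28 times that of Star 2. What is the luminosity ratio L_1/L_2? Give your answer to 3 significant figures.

0.946

Wien's law gives T ∝ 1/λ_max, so T_1/T_2 = λ_2/λ_1 = 788/904 = 0.8717.
Then L ∝ R²T⁴ gives L_1/L_2 = (1.28)² × (0.8717)⁴ = 1.638 × 0.5773 = 0.9459.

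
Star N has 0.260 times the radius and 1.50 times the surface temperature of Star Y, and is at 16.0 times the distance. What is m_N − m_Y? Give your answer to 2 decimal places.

L_N/L_Y = (0.260)²(1.50)⁴ = 0.3422.
F_N/F_Y = (L_N/L_Y)/(d_N/d_Y)² = 0.3422/256.0 = 0.001337.
m_N − m_Y = −2.5 log₁₀(0.001337) = 7.18.

7.18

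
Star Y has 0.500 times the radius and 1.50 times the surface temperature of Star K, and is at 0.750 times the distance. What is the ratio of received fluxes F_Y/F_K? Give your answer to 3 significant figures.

2.25

L_Y/L_K = (R_Y/R_K)²(T_Y/T_K)⁴ = (0.500)² × (1.50)⁴ = 1.266.
F_Y/F_K = (L_Y/L_K)/(d_Y/d_K)² = 1.266 / (0.750)² = 2.250.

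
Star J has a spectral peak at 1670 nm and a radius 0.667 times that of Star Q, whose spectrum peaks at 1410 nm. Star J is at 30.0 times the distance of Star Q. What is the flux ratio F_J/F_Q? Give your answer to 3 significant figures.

Wien's law: T_J/T_Q = λ_Q/λ_J = 1410/1670 = 0.8443.
L_J/L_Q = (R_J/R_Q)²(T_J/T_Q)⁴ = (0.667)²(0.8443)⁴ = 0.2261.
F_J/F_Q = (L_J/L_Q)/(d_J/d_Q)² = 0.2261/(30.0)² = 2.512×10^-4.

2.51×10^-4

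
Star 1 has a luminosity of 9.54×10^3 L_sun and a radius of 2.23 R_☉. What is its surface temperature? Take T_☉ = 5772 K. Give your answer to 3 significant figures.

T/T_☉ = (L/L_☉)^(1/4) / (R/R_☉)^(1/2)
T = 5772 × (9.54×10^3)^(1/4) / √(2.23) = 5772 × 9.883 / 1.493 = 3.820×10^4 K.

3.82×10^4 K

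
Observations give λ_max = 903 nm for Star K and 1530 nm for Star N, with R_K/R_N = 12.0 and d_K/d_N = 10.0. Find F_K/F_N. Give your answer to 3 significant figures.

Wien's law: T_K/T_N = λ_N/λ_K = 1530/903 = 1.694.
L_K/L_N = (R_K/R_N)²(T_K/T_N)⁴ = (12.0)²(1.694)⁴ = 1187.
F_K/F_N = (L_K/L_N)/(d_K/d_N)² = 1187/(10.0)² = 11.87.

11.9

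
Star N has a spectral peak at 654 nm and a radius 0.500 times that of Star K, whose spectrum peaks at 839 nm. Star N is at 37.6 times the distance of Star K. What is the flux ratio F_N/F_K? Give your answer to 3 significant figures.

4.79×10^-4

Wien's law: T_N/T_K = λ_K/λ_N = 839/654 = 1.283.
L_N/L_K = (R_N/R_K)²(T_N/T_K)⁴ = (0.500)²(1.283)⁴ = 0.6771.
F_N/F_K = (L_N/L_K)/(d_N/d_K)² = 0.6771/(37.6)² = 4.790×10^-4.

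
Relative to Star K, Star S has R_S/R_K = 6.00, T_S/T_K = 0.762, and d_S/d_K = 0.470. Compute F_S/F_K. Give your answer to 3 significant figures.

54.9

L_S/L_K = (R_S/R_K)²(T_S/T_K)⁴ = (6.00)² × (0.762)⁴ = 12.14.
F_S/F_K = (L_S/L_K)/(d_S/d_K)² = 12.14 / (0.470)² = 54.94.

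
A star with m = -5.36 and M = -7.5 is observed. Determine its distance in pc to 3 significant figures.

26.8 pc

m − M = 5 log₁₀(d/10 pc)
-5.36 − (-7.5) = 2.14 = 5 log₁₀(d/10)
d = 10 × 10^(2.14/5) = 10 × 10^0.428 = 26.79 pc.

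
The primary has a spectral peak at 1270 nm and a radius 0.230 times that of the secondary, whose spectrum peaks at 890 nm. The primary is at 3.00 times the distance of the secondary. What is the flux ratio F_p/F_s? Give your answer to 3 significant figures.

0.00142

Wien's law: T_p/T_s = λ_s/λ_p = 890/1270 = 0.7008.
L_p/L_s = (R_p/R_s)²(T_p/T_s)⁴ = (0.230)²(0.7008)⁴ = 0.01276.
F_p/F_s = (L_p/L_s)/(d_p/d_s)² = 0.01276/(3.00)² = 0.001418.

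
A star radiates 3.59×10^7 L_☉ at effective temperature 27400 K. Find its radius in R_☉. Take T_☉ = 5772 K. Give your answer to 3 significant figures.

R/R_☉ = √(L/L_☉) / (T/T_☉)² = √(3.59×10^7) / (4.747)²
       = 5992 / 22.53 = 265.9.

266 R_☉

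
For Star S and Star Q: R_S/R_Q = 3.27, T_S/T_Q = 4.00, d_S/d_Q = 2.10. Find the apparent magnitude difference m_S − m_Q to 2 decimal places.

L_S/L_Q = (3.27)²(4.00)⁴ = 2737.
F_S/F_Q = (L_S/L_Q)/(d_S/d_Q)² = 2737/4.410 = 620.7.
m_S − m_Q = −2.5 log₁₀(620.7) = -6.98.

-6.98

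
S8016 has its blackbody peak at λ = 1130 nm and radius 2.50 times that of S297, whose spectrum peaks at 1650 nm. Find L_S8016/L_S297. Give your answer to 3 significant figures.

28.4

Wien's law gives T ∝ 1/λ_max, so T_S8016/T_S297 = λ_S297/λ_S8016 = 1650/1130 = 1.460.
Then L ∝ R²T⁴ gives L_S8016/L_S297 = (2.50)² × (1.460)⁴ = 6.250 × 4.546 = 28.41.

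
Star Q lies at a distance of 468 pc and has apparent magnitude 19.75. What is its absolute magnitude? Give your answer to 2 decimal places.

11.40

M = m − 5 log₁₀(d/10 pc) = 19.75 − 5 log₁₀(468/10)
  = 19.75 − 5 × 1.670 = 19.75 − 8.35 = 11.40.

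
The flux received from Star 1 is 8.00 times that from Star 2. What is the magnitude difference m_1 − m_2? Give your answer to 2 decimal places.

m_1 − m_2 = −2.5 log₁₀(F_1/F_2) = −2.5 log₁₀(8.00) = −2.5 × (0.903) = -2.258.

-2.26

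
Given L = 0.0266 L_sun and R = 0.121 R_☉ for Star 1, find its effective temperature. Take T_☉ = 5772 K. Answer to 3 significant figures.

6.70×10^3 K

T/T_☉ = (L/L_☉)^(1/4) / (R/R_☉)^(1/2)
T = 5772 × (0.0266)^(1/4) / √(0.121) = 5772 × 0.4039 / 0.3479 = 6701 K.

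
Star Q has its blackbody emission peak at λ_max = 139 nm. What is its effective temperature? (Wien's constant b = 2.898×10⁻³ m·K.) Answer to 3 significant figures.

T = b/λ_max = 2.898×10⁻³ / (139×10⁻⁹) = 2.085×10^4 K.

2.08×10^4 K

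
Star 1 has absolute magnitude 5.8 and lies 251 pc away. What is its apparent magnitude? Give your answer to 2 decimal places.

m = M + 5 log₁₀(d/10 pc) = 5.8 + 5 log₁₀(251/10)
  = 5.8 + 5 × 1.400 = 5.8 + 7.00 = 12.80.

12.80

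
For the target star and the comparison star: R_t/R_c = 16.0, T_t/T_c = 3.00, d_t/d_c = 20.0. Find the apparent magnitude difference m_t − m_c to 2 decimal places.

L_t/L_c = (16.0)²(3.00)⁴ = 2.074×10^4.
F_t/F_c = (L_t/L_c)/(d_t/d_c)² = 2.074×10^4/400.0 = 51.84.
m_t − m_c = −2.5 log₁₀(51.84) = -4.29.

-4.29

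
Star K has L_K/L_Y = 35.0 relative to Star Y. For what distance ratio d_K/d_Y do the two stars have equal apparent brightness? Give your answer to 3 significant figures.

Equal flux requires L_K/d_K² = L_Y/d_Y², so d_K/d_Y = √(L_K/L_Y)
= √(35.0) = 5.916.

5.92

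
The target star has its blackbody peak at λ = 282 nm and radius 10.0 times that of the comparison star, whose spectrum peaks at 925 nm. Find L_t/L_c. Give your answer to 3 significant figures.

Wien's law gives T ∝ 1/λ_max, so T_t/T_c = λ_c/λ_t = 925/282 = 3.280.
Then L ∝ R²T⁴ gives L_t/L_c = (10.0)² × (3.280)⁴ = 100.0 × 115.8 = 1.158×10^4.

1.16×10^4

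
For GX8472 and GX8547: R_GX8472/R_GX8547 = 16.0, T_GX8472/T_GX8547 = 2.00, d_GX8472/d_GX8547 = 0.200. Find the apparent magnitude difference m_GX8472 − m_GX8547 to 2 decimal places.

L_GX8472/L_GX8547 = (16.0)²(2.00)⁴ = 4096.
F_GX8472/F_GX8547 = (L_GX8472/L_GX8547)/(d_GX8472/d_GX8547)² = 4096/0.04000 = 1.024×10^5.
m_GX8472 − m_GX8547 = −2.5 log₁₀(1.024×10^5) = -12.53.

-12.53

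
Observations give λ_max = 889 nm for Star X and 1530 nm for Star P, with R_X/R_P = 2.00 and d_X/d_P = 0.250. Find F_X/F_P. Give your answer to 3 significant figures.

Wien's law: T_X/T_P = λ_P/λ_X = 1530/889 = 1.721.
L_X/L_P = (R_X/R_P)²(T_X/T_P)⁴ = (2.00)²(1.721)⁴ = 35.09.
F_X/F_P = (L_X/L_P)/(d_X/d_P)² = 35.09/(0.250)² = 561.5.

561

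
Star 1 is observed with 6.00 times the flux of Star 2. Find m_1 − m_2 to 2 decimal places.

m_1 − m_2 = −2.5 log₁₀(F_1/F_2) = −2.5 log₁₀(6.00) = −2.5 × (0.778) = -1.945.

-1.95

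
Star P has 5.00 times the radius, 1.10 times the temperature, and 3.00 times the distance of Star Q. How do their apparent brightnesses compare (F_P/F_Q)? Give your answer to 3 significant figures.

4.07

L_P/L_Q = (R_P/R_Q)²(T_P/T_Q)⁴ = (5.00)² × (1.10)⁴ = 36.60.
F_P/F_Q = (L_P/L_Q)/(d_P/d_Q)² = 36.60 / (3.00)² = 4.067.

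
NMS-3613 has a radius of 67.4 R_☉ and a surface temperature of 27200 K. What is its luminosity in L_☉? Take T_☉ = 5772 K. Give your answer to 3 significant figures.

L/L_☉ = (R/R_☉)² (T/T_☉)⁴ = (67.4)² × (27200/5772)⁴
       = 4543 × (4.712)⁴ = 4543 × 493.1 = 2.240×10^6.

2.24×10^6 L_☉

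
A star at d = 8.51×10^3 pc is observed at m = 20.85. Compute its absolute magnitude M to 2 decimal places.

M = m − 5 log₁₀(d/10 pc) = 20.85 − 5 log₁₀(8.51×10^3/10)
  = 20.85 − 5 × 2.930 = 20.85 − 14.65 = 6.20.

6.20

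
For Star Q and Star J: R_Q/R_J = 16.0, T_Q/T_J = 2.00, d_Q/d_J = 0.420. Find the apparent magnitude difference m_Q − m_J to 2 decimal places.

-10.91

L_Q/L_J = (16.0)²(2.00)⁴ = 4096.
F_Q/F_J = (L_Q/L_J)/(d_Q/d_J)² = 4096/0.1764 = 2.322×10^4.
m_Q − m_J = −2.5 log₁₀(2.322×10^4) = -10.91.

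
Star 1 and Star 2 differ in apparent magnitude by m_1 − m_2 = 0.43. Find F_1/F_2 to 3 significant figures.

0.673

F_1/F_2 = 10^(−(m_1 − m_2)/2.5) = 10^(-0.43/2.5) = 10^-0.172 = 0.6730.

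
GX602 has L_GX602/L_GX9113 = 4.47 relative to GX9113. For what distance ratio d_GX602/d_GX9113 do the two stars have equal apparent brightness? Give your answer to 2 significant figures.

Equal flux requires L_GX602/d_GX602² = L_GX9113/d_GX9113², so d_GX602/d_GX9113 = √(L_GX602/L_GX9113)
= √(4.47) = 2.114.

2.1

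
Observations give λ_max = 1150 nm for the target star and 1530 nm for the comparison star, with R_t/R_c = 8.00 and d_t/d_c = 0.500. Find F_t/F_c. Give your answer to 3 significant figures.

Wien's law: T_t/T_c = λ_c/λ_t = 1530/1150 = 1.330.
L_t/L_c = (R_t/R_c)²(T_t/T_c)⁴ = (8.00)²(1.330)⁴ = 200.5.
F_t/F_c = (L_t/L_c)/(d_t/d_c)² = 200.5/(0.500)² = 802.1.

802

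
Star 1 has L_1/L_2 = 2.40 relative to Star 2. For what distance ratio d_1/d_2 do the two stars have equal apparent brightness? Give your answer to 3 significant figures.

Equal flux requires L_1/d_1² = L_2/d_2², so d_1/d_2 = √(L_1/L_2)
= √(2.40) = 1.549.

1.55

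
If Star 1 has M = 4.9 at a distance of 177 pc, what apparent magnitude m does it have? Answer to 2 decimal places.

11.14

m = M + 5 log₁₀(d/10 pc) = 4.9 + 5 log₁₀(177/10)
  = 4.9 + 5 × 1.248 = 4.9 + 6.24 = 11.14.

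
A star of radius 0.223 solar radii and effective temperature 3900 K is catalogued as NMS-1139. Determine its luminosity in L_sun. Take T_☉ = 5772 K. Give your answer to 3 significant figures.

L/L_☉ = (R/R_☉)² (T/T_☉)⁴ = (0.223)² × (3900/5772)⁴
       = 0.04973 × (0.6757)⁴ = 0.04973 × 0.2084 = 0.01036.

0.0104 L_sun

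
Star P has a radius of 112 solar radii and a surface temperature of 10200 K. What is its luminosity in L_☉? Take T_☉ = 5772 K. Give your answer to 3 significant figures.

L/L_☉ = (R/R_☉)² (T/T_☉)⁴ = (112)² × (10200/5772)⁴
       = 1.254×10^4 × (1.767)⁴ = 1.254×10^4 × 9.752 = 1.223×10^5.

1.22×10^5 L_☉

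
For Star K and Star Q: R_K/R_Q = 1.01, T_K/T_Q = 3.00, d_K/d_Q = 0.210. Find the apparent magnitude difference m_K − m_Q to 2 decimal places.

L_K/L_Q = (1.01)²(3.00)⁴ = 82.63.
F_K/F_Q = (L_K/L_Q)/(d_K/d_Q)² = 82.63/0.04410 = 1874.
m_K − m_Q = −2.5 log₁₀(1874) = -8.18.

-8.18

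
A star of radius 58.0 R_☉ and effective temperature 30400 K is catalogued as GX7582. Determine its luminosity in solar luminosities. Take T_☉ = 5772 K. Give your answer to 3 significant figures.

2.59×10^6 solar luminosities

L/L_☉ = (R/R_☉)² (T/T_☉)⁴ = (58.0)² × (30400/5772)⁴
       = 3364 × (5.267)⁴ = 3364 × 769.5 = 2.588×10^6.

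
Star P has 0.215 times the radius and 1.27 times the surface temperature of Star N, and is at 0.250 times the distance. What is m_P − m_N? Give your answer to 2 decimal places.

-0.71

L_P/L_N = (0.215)²(1.27)⁴ = 0.1203.
F_P/F_N = (L_P/L_N)/(d_P/d_N)² = 0.1203/0.06250 = 1.924.
m_P − m_N = −2.5 log₁₀(1.924) = -0.71.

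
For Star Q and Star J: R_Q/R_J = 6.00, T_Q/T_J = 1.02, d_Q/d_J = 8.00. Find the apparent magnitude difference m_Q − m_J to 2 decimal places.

0.54

L_Q/L_J = (6.00)²(1.02)⁴ = 38.97.
F_Q/F_J = (L_Q/L_J)/(d_Q/d_J)² = 38.97/64.00 = 0.6089.
m_Q − m_J = −2.5 log₁₀(0.6089) = 0.54.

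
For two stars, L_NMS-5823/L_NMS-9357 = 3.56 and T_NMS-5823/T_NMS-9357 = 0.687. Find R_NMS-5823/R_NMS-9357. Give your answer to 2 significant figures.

L ∝ R²T⁴ gives R ∝ √L / T², so
R_NMS-5823/R_NMS-9357 = √(3.56) / (0.687)² = 1.887 / 0.4720 = 3.998.

4.0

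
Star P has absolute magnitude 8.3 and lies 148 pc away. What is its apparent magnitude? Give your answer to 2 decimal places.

14.15

m = M + 5 log₁₀(d/10 pc) = 8.3 + 5 log₁₀(148/10)
  = 8.3 + 5 × 1.170 = 8.3 + 5.85 = 14.15.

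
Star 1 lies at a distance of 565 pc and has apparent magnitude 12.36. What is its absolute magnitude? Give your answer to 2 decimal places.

3.60

M = m − 5 log₁₀(d/10 pc) = 12.36 − 5 log₁₀(565/10)
  = 12.36 − 5 × 1.752 = 12.36 − 8.76 = 3.60.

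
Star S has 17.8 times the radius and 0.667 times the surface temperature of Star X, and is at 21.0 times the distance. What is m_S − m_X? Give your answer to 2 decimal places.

L_S/L_X = (17.8)²(0.667)⁴ = 62.71.
F_S/F_X = (L_S/L_X)/(d_S/d_X)² = 62.71/441.0 = 0.1422.
m_S − m_X = −2.5 log₁₀(0.1422) = 2.12.

2.12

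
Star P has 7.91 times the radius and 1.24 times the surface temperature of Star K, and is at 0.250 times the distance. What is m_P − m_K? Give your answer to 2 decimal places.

L_P/L_K = (7.91)²(1.24)⁴ = 147.9.
F_P/F_K = (L_P/L_K)/(d_P/d_K)² = 147.9/0.06250 = 2367.
m_P − m_K = −2.5 log₁₀(2367) = -8.44.

-8.44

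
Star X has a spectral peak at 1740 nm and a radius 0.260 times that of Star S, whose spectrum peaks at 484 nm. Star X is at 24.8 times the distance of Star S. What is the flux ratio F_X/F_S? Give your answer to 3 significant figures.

Wien's law: T_X/T_S = λ_S/λ_X = 484/1740 = 0.2782.
L_X/L_S = (R_X/R_S)²(T_X/T_S)⁴ = (0.260)²(0.2782)⁴ = 4.047×10^-4.
F_X/F_S = (L_X/L_S)/(d_X/d_S)² = 4.047×10^-4/(24.8)² = 6.580×10^-7.

6.58×10^-7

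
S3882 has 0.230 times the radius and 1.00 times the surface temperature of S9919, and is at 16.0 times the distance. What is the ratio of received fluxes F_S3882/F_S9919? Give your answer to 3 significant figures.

2.07×10^-4

L_S3882/L_S9919 = (R_S3882/R_S9919)²(T_S3882/T_S9919)⁴ = (0.230)² × (1.00)⁴ = 0.05290.
F_S3882/F_S9919 = (L_S3882/L_S9919)/(d_S3882/d_S9919)² = 0.05290 / (16.0)² = 2.066×10^-4.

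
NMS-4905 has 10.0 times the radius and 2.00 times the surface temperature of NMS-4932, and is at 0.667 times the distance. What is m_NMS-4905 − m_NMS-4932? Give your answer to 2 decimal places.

-8.89

L_NMS-4905/L_NMS-4932 = (10.0)²(2.00)⁴ = 1600.
F_NMS-4905/F_NMS-4932 = (L_NMS-4905/L_NMS-4932)/(d_NMS-4905/d_NMS-4932)² = 1600/0.4449 = 3596.
m_NMS-4905 − m_NMS-4932 = −2.5 log₁₀(3596) = -8.89.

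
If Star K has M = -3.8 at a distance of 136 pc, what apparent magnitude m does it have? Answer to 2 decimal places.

m = M + 5 log₁₀(d/10 pc) = -3.8 + 5 log₁₀(136/10)
  = -3.8 + 5 × 1.134 = -3.8 + 5.67 = 1.87.

1.87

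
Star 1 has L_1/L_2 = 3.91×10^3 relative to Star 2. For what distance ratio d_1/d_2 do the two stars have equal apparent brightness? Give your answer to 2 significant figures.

63

Equal flux requires L_1/d_1² = L_2/d_2², so d_1/d_2 = √(L_1/L_2)
= √(3.91×10^3) = 62.53.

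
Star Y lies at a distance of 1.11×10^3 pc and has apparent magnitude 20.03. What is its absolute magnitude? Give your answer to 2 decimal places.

M = m − 5 log₁₀(d/10 pc) = 20.03 − 5 log₁₀(1.11×10^3/10)
  = 20.03 − 5 × 2.045 = 20.03 − 10.23 = 9.80.

9.80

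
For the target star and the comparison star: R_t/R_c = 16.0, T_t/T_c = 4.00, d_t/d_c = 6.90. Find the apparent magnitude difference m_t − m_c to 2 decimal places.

L_t/L_c = (16.0)²(4.00)⁴ = 6.554×10^4.
F_t/F_c = (L_t/L_c)/(d_t/d_c)² = 6.554×10^4/47.61 = 1377.
m_t − m_c = −2.5 log₁₀(1377) = -7.85.

-7.85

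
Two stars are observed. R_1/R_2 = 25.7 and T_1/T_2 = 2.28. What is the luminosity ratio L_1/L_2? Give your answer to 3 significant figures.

From the Stefan–Boltzmann law, L ∝ R²T⁴, so
L_1/L_2 = (R_1/R_2)² (T_1/T_2)⁴ = (25.7)² × (2.28)⁴ = 660.5 × 27.02 = 1.785×10^4.

1.78×10^4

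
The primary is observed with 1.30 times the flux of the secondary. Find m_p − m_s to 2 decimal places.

-0.28

m_p − m_s = −2.5 log₁₀(F_p/F_s) = −2.5 log₁₀(1.30) = −2.5 × (0.114) = -0.285.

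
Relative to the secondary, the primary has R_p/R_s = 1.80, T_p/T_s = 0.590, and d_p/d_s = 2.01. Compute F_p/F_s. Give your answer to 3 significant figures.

L_p/L_s = (R_p/R_s)²(T_p/T_s)⁴ = (1.80)² × (0.590)⁴ = 0.3926.
F_p/F_s = (L_p/L_s)/(d_p/d_s)² = 0.3926 / (2.01)² = 0.09718.

0.0972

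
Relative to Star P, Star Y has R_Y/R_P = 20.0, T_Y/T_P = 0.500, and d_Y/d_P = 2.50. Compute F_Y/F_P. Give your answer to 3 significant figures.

L_Y/L_P = (R_Y/R_P)²(T_Y/T_P)⁴ = (20.0)² × (0.500)⁴ = 25.00.
F_Y/F_P = (L_Y/L_P)/(d_Y/d_P)² = 25.00 / (2.50)² = 4.000.

4.00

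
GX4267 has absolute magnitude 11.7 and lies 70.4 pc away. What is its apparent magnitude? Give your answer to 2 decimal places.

15.94

m = M + 5 log₁₀(d/10 pc) = 11.7 + 5 log₁₀(70.4/10)
  = 11.7 + 5 × 0.848 = 11.7 + 4.24 = 15.94.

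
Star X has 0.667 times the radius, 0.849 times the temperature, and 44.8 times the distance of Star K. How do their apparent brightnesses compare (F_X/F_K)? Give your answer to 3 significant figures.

1.15×10^-4

L_X/L_K = (R_X/R_K)²(T_X/T_K)⁴ = (0.667)² × (0.849)⁴ = 0.2311.
F_X/F_K = (L_X/L_K)/(d_X/d_K)² = 0.2311 / (44.8)² = 1.152×10^-4.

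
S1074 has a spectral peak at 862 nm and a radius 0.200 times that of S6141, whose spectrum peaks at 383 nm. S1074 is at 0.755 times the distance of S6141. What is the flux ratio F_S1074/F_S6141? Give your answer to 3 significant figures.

Wien's law: T_S1074/T_S6141 = λ_S6141/λ_S1074 = 383/862 = 0.4443.
L_S1074/L_S6141 = (R_S1074/R_S6141)²(T_S1074/T_S6141)⁴ = (0.200)²(0.4443)⁴ = 0.001559.
F_S1074/F_S6141 = (L_S1074/L_S6141)/(d_S1074/d_S6141)² = 0.001559/(0.755)² = 0.002735.

0.00273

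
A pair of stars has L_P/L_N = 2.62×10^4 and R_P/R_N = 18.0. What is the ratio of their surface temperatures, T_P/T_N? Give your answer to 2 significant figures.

3.0

L ∝ R²T⁴ gives T ∝ (L/R²)^(1/4), so
T_P/T_N = (2.62×10^4 / 18.0²)^(1/4) = (80.86)^(1/4) = 2.999.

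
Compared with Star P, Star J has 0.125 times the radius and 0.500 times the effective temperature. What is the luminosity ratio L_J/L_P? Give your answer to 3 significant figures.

From the Stefan–Boltzmann law, L ∝ R²T⁴, so
L_J/L_P = (R_J/R_P)² (T_J/T_P)⁴ = (0.125)² × (0.500)⁴ = 0.01562 × 0.06250 = 9.766×10^-4.

9.77×10^-4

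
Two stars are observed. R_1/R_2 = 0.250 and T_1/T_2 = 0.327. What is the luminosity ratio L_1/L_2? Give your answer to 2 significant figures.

7.1×10^-4

From the Stefan–Boltzmann law, L ∝ R²T⁴, so
L_1/L_2 = (R_1/R_2)² (T_1/T_2)⁴ = (0.250)² × (0.327)⁴ = 0.06250 × 0.01143 = 7.146×10^-4.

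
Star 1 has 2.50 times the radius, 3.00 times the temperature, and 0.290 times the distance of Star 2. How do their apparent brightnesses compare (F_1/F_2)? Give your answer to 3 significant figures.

L_1/L_2 = (R_1/R_2)²(T_1/T_2)⁴ = (2.50)² × (3.00)⁴ = 506.2.
F_1/F_2 = (L_1/L_2)/(d_1/d_2)² = 506.2 / (0.290)² = 6020.

6.02×10^3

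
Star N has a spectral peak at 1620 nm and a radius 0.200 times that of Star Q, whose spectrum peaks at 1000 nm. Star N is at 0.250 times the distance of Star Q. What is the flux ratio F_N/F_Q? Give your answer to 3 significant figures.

Wien's law: T_N/T_Q = λ_Q/λ_N = 1000/1620 = 0.6173.
L_N/L_Q = (R_N/R_Q)²(T_N/T_Q)⁴ = (0.200)²(0.6173)⁴ = 0.005808.
F_N/F_Q = (L_N/L_Q)/(d_N/d_Q)² = 0.005808/(0.250)² = 0.09292.

0.0929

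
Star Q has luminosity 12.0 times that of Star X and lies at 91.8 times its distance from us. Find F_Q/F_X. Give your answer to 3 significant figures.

0.00142

F = L/(4πd²), so F_Q/F_X = (L_Q/L_X) / (d_Q/d_X)²
= 12.0 / (91.8)² = 12.0 / 8427 = 0.001424.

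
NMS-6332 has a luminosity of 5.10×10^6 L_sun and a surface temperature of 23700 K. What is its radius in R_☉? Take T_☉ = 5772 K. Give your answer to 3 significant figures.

R/R_☉ = √(L/L_☉) / (T/T_☉)² = √(5.10×10^6) / (4.106)²
       = 2258 / 16.86 = 133.9.

134 R_☉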